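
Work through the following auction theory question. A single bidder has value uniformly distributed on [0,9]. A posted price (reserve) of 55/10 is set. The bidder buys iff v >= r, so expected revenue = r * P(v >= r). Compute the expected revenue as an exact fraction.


Step 1: Posted price r = 11/2, value support [0,9]
Step 2: P(v >= r) = (9 - 11/2)/9 = 7/18
Step 3: Expected revenue = r * P(v >= r) = 11/2 * 7/18
Step 4: Revenue = 77/36

77/36


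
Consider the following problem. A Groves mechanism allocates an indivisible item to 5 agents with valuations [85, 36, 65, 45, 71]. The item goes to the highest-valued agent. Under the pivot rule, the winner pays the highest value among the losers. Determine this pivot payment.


Step 1: The efficient winner is agent 0 with value 85
Step 2: Other agents' values: [36, 65, 45, 71]
Step 3: Pivot payment = max(others) = 71
Step 4: The winner pays 71

71


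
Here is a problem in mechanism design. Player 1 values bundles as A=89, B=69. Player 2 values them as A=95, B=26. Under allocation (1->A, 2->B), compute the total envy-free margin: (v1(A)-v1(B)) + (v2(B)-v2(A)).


Step 1: Player 1's margin = v1(A) - v1(B) = 89 - 69 = 20
Step 2: Player 2's margin = v2(B) - v2(A) = 26 - 95 = -69
Step 3: Total margin = 20 + -69 = -49

-49


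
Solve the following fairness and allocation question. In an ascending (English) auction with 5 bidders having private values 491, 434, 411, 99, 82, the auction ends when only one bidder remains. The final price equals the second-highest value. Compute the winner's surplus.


Step 1: Identify the highest value: 491
Step 2: Identify the second-highest value: 434
Step 3: The final price = second-highest value = 434
Step 4: Surplus = 491 - 434 = 57

57


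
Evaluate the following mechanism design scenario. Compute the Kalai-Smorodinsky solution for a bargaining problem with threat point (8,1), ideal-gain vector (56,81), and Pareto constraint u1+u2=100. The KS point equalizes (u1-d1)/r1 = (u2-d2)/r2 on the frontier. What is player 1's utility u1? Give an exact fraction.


Step 1: At the KS point, (u1-d1)/r1 = (u2-d2)/r2 = t and u1+u2 = 100
Step 2: u1 = d1 + r1*t and u2 = d2 + r2*t, so (d1 + r1*t) + (d2 + r2*t) = 100
Step 3: t = (100 - 8 - 1)/(56 + 81) = 91/137
Step 4: u1 = d1 + r1*t = 8 + 56 * 91/137 = 6192/137
Step 5: (Check: u2 = d2 + r2*t = 7508/137; u1+u2 = 6192/137 + 7508/137 = 100, on the frontier.)

6192/137


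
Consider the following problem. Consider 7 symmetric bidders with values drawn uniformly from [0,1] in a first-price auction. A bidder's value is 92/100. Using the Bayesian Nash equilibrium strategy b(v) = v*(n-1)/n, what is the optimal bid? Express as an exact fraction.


Step 1: The symmetric BNE bidding function is b(v) = v * (n-1) / n
Step 2: Substitute v = 23/25 and n = 7
Step 3: b = 23/25 * 6/7
Step 4: b = 138/175

138/175


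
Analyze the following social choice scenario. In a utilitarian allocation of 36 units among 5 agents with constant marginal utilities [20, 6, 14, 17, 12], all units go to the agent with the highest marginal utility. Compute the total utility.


Step 1: The marginal utilities are [20, 6, 14, 17, 12]
Step 2: The highest marginal utility is 20
Step 3: All 36 units go to that agent
Step 4: Total utility = 20 * 36 = 720

720


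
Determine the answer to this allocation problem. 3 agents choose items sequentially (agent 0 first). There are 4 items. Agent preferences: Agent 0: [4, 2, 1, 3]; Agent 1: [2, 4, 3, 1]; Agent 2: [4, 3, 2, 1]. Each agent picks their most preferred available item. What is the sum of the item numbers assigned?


Step 1: Agent 0 picks item 4
Step 2: Agent 1 picks item 2
Step 3: Agent 2 picks item 3
Step 4: Sum = 4 + 2 + 3 = 9

9


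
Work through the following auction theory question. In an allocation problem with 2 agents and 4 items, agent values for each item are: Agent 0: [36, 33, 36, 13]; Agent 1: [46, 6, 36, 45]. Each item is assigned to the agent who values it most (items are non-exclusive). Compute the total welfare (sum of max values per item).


Step 1: For each item, find the maximum value among all agents.
Step 2: Item 0 -> Agent 1 (value 46)
Step 3: Item 1 -> Agent 0 (value 33)
Step 4: Item 2 -> Agent 0 (value 36)
Step 5: Item 3 -> Agent 1 (value 45)
Step 6: Total welfare = 46 + 33 + 36 + 45 = 160

160


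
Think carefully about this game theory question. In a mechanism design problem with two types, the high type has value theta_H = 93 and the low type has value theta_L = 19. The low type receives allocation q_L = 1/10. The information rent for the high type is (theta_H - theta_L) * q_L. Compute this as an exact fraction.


Step 1: theta_H - theta_L = 93 - 19 = 74
Step 2: Information rent = (theta_H - theta_L) * q_L
Step 3: = 74 * 1/10
Step 4: = 37/5

37/5


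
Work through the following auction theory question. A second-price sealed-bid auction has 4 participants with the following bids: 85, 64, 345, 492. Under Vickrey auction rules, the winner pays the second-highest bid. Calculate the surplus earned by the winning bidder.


Step 1: Sort bids in descending order: 492, 345, 85, 64
Step 2: The winning bid is the highest: 492
Step 3: The payment equals the second-highest bid: 345
Step 4: Surplus = winner's bid - payment = 492 - 345 = 147

147


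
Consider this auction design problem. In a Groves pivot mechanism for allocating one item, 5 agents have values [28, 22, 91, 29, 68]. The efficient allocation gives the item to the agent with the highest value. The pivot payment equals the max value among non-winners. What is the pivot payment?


Step 1: The efficient winner is agent 2 with value 91
Step 2: Other agents' values: [28, 22, 29, 68]
Step 3: Pivot payment = max(others) = 68
Step 4: The winner pays 68

68


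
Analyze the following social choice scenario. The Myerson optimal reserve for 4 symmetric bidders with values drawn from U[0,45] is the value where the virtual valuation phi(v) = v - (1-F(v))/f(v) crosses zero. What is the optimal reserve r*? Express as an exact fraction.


Step 1: For U[0,45], F(v) = v/45 and f(v) = 1/45
Step 2: phi(v) = v - (1 - v/45)/(1/45) = v - (45 - v) = 2v - 45
Step 3: Set phi(r*) = 0: 2r* - 45 = 0
Step 4: r* = 45/2 (the number of bidders n = 4 does not enter)

45/2


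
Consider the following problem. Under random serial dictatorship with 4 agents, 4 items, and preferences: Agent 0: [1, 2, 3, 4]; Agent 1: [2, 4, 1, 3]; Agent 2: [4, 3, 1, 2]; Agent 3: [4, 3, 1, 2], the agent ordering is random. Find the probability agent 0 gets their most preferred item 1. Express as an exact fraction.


Step 1: Agent 0 wants item 1
Step 2: There are 24 possible orderings of agents
Step 3: In 24 orderings, agent 0 gets item 1
Step 4: Probability = 24/24 = 1

1


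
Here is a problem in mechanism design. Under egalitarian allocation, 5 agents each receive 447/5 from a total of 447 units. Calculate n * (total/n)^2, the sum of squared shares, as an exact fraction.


Step 1: Each agent's share = 447/5
Step 2: Square of each share = (447/5)^2 = 199809/25
Step 3: Sum of squares = 5 * 199809/25 = 199809/5

199809/5


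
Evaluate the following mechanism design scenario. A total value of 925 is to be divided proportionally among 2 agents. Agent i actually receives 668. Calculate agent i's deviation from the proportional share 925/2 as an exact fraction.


Step 1: Proportional share = 925/2
Step 2: Agent's actual allocation = 668
Step 3: Excess = 668 - 925/2 = 411/2

411/2


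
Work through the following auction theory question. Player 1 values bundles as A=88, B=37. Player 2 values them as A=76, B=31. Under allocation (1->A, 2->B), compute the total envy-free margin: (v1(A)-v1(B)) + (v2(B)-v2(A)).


Step 1: Player 1's margin = v1(A) - v1(B) = 88 - 37 = 51
Step 2: Player 2's margin = v2(B) - v2(A) = 31 - 76 = -45
Step 3: Total margin = 51 + -45 = 6

6


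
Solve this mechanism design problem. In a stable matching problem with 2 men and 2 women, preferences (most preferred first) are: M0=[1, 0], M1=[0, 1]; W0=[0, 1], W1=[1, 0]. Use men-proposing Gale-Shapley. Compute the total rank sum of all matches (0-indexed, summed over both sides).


Step 1: Run Gale-Shapley (men propose, women hold best offer):
  M0 proposes to W1; she accepts
  M1 proposes to W0; she accepts
Step 2: Final matching: W0-M1, W1-M0
Step 3: 0-indexed ranks (man's rank of his match, then woman's): 0 + 1 + 0 + 1
Step 4: Total rank sum = 2

2


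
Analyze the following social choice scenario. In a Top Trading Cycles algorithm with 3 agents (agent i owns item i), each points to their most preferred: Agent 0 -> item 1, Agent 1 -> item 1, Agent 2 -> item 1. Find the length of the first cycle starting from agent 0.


Step 1: Trace the pointer graph from agent 0: 0 -> 1 -> 1
Step 2: A cycle is detected when we revisit agent 1
Step 3: The cycle is: 1 -> 1
Step 4: Cycle length = 1

1


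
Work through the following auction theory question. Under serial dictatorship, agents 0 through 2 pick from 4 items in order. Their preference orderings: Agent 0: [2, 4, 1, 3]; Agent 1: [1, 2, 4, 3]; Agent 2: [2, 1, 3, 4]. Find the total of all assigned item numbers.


Step 1: Agent 0 picks item 2
Step 2: Agent 1 picks item 1
Step 3: Agent 2 picks item 3
Step 4: Sum = 2 + 1 + 3 = 6

6


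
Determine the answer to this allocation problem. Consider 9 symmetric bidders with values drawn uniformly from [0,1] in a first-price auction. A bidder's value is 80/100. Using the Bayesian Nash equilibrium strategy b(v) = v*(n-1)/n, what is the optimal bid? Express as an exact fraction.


Step 1: The symmetric BNE bidding function is b(v) = v * (n-1) / n
Step 2: Substitute v = 4/5 and n = 9
Step 3: b = 4/5 * 8/9
Step 4: b = 32/45

32/45


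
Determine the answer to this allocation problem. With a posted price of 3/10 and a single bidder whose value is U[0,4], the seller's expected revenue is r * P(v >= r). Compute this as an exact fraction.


Step 1: Posted price r = 3/10, value support [0,4]
Step 2: P(v >= r) = (4 - 3/10)/4 = 37/40
Step 3: Expected revenue = r * P(v >= r) = 3/10 * 37/40
Step 4: Revenue = 111/400

111/400


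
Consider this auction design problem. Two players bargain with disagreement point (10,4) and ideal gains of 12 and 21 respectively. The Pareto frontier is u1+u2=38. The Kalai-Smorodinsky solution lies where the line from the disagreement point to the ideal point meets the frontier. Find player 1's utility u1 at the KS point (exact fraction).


Step 1: At the KS point, (u1-d1)/r1 = (u2-d2)/r2 = t and u1+u2 = 38
Step 2: u1 = d1 + r1*t and u2 = d2 + r2*t, so (d1 + r1*t) + (d2 + r2*t) = 38
Step 3: t = (38 - 10 - 4)/(12 + 21) = 24/33 = 8/11
Step 4: u1 = d1 + r1*t = 10 + 12 * 8/11 = 206/11
Step 5: (Check: u2 = d2 + r2*t = 212/11; u1+u2 = 206/11 + 212/11 = 38, on the frontier.)

206/11


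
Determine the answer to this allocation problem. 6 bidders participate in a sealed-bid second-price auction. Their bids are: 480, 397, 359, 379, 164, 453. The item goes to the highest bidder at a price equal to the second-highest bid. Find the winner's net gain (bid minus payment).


Step 1: Sort bids in descending order: 480, 453, 397, 379, 359, 164
Step 2: The winning bid is the highest: 480
Step 3: The payment equals the second-highest bid: 453
Step 4: Surplus = winner's bid - payment = 480 - 453 = 27

27


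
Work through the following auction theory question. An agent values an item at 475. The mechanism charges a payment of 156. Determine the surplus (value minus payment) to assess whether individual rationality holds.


Step 1: Surplus = value - payment = 475 - 156 = 319
Step 2: IR is satisfied (surplus >= 0)

319


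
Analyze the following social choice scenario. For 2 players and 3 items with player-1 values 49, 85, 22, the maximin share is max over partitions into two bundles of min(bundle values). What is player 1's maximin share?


Step 1: Item values = 49, 85, 22
Step 2: Enumerate all 2-bundle partitions and take the smaller bundle:
  Partition 1: {49} vs {85,22} -> bundles 49, 107; min = 49
  Partition 2: {85} vs {49,22} -> bundles 85, 71; min = 71
  Partition 3: {22} vs {49,85} -> bundles 22, 134; min = 22
Step 3: MMS = max(49, 71, 22) = 71

71


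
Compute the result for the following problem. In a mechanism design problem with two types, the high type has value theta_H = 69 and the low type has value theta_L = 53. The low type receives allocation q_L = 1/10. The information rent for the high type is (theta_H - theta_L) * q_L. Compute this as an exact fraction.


Step 1: theta_H - theta_L = 69 - 53 = 16
Step 2: Information rent = (theta_H - theta_L) * q_L
Step 3: = 16 * 1/10
Step 4: = 8/5

8/5


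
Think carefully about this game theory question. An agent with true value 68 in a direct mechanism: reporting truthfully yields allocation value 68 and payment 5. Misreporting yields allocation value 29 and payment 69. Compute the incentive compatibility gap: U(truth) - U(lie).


Step 1: U(truth) = value - payment = 68 - 5 = 63
Step 2: U(lie) = allocation - payment = 29 - 69 = -40
Step 3: IC gap = 63 - (-40) = 103

103


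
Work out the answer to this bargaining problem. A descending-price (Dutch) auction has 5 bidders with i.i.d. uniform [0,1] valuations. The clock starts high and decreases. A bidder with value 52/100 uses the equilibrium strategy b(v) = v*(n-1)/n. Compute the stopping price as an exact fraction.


Step 1: Dutch auctions are strategically equivalent to first-price auctions
Step 2: The equilibrium bid is b(v) = v*(n-1)/n
Step 3: b = 13/25 * 4/5
Step 4: b = 52/125

52/125


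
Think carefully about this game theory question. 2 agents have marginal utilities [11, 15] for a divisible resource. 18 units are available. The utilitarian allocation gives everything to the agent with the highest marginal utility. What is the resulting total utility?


Step 1: The marginal utilities are [11, 15]
Step 2: The highest marginal utility is 15
Step 3: All 18 units go to that agent
Step 4: Total utility = 15 * 18 = 270

270


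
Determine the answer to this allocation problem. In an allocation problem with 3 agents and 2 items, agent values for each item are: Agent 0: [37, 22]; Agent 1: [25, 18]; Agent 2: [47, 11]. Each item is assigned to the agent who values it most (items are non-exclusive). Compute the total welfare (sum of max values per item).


Step 1: For each item, find the maximum value among all agents.
Step 2: Item 0 -> Agent 2 (value 47)
Step 3: Item 1 -> Agent 0 (value 22)
Step 4: Total welfare = 47 + 22 = 69

69


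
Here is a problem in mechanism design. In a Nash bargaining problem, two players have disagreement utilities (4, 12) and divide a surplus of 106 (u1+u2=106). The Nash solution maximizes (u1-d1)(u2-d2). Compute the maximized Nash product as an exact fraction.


Step 1: The Nash solution splits surplus symmetrically above the disagreement point
Step 2: u1 = (total + d1 - d2)/2 = (106 + 4 - 12)/2 = 49
Step 3: u2 = (total - d1 + d2)/2 = (106 - 4 + 12)/2 = 57
Step 4: Nash product = (49 - 4) * (57 - 12)
Step 5: = 45 * 45 = 2025

2025


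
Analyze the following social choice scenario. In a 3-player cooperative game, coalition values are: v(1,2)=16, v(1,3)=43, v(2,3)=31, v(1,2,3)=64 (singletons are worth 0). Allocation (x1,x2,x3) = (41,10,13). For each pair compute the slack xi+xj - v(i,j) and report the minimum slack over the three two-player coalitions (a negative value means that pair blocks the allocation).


Step 1: Slack for coalition (1,2): x1+x2 - v12 = 51 - 16 = 35
Step 2: Slack for coalition (1,3): x1+x3 - v13 = 54 - 43 = 11
Step 3: Slack for coalition (2,3): x2+x3 - v23 = 23 - 31 = -8
Step 4: Minimum slack = min(35, 11, -8) = -8, attained by (2,3); coalition (2,3) can block (slack < 0), so the allocation is not in the core

-8


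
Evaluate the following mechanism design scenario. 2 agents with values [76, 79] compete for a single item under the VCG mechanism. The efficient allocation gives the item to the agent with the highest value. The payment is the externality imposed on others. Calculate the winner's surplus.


Step 1: The winner is the agent with the highest value: agent 1 with value 79
Step 2: Values of other agents: [76]
Step 3: VCG payment = max of others' values = 76
Step 4: Surplus = 79 - 76 = 3

3


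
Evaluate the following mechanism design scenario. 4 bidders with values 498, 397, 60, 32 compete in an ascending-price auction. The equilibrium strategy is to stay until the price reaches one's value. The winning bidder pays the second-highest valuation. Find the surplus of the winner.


Step 1: Identify the highest value: 498
Step 2: Identify the second-highest value: 397
Step 3: The final price = second-highest value = 397
Step 4: Surplus = 498 - 397 = 101

101


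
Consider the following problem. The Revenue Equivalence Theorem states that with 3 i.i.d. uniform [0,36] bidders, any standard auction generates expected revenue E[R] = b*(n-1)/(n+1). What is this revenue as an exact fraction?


Step 1: By Revenue Equivalence, expected revenue = b*(n-1)/(n+1)
Step 2: Substituting n = 3, b = 36
Step 3: Revenue = 36*(3-1)/(3+1) = 36*2/4
Step 4: Revenue = 72/4 = 18

18


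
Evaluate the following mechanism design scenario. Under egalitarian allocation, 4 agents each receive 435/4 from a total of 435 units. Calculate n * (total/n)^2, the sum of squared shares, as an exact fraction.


Step 1: Each agent's share = 435/4
Step 2: Square of each share = (435/4)^2 = 189225/16
Step 3: Sum of squares = 4 * 189225/16 = 189225/4

189225/4


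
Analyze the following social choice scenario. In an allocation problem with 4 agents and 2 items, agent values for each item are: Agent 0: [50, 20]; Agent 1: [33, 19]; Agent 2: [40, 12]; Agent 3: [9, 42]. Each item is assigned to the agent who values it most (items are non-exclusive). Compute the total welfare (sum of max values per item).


Step 1: For each item, find the maximum value among all agents.
Step 2: Item 0 -> Agent 0 (value 50)
Step 3: Item 1 -> Agent 3 (value 42)
Step 4: Total welfare = 50 + 42 = 92

92


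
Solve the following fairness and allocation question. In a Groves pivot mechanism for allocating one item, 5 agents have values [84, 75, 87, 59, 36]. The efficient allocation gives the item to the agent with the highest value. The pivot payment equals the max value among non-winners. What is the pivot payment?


Step 1: The efficient winner is agent 2 with value 87
Step 2: Other agents' values: [84, 75, 59, 36]
Step 3: Pivot payment = max(others) = 84
Step 4: The winner pays 84

84


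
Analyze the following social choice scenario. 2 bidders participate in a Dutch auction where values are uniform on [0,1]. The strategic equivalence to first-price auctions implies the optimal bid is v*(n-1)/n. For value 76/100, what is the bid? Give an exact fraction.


Step 1: Dutch auctions are strategically equivalent to first-price auctions
Step 2: The equilibrium bid is b(v) = v*(n-1)/n
Step 3: b = 19/25 * 1/2
Step 4: b = 19/50

19/50


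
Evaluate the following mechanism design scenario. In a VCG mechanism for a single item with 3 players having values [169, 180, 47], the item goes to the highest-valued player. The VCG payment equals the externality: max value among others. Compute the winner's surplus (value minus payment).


Step 1: The winner is the agent with the highest value: agent 1 with value 180
Step 2: Values of other agents: [169, 47]
Step 3: VCG payment = max of others' values = 169
Step 4: Surplus = 180 - 169 = 11

11


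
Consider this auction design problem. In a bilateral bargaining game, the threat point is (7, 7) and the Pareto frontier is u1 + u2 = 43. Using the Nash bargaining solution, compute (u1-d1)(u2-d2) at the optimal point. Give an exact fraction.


Step 1: The Nash solution splits surplus symmetrically above the disagreement point
Step 2: u1 = (total + d1 - d2)/2 = (43 + 7 - 7)/2 = 43/2
Step 3: u2 = (total - d1 + d2)/2 = (43 - 7 + 7)/2 = 43/2
Step 4: Nash product = (43/2 - 7) * (43/2 - 7)
Step 5: = 29/2 * 29/2 = 841/4

841/4


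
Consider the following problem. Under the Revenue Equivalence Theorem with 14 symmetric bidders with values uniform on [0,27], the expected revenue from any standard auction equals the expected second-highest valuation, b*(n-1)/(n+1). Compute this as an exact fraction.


Step 1: By Revenue Equivalence, expected revenue = b*(n-1)/(n+1)
Step 2: Substituting n = 14, b = 27
Step 3: Revenue = 27*(14-1)/(14+1) = 27*13/15
Step 4: Revenue = 351/15 = 117/5

117/5


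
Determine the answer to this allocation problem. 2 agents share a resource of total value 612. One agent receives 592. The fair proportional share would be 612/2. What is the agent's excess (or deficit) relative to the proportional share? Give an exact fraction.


Step 1: Proportional share = 612/2 = 306
Step 2: Agent's actual allocation = 592
Step 3: Excess = 592 - 306 = 286

286


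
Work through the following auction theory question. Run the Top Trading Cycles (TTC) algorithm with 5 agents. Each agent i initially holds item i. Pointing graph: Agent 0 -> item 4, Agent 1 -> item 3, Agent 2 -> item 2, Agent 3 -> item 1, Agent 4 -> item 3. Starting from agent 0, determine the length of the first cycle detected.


Step 1: Trace the pointer graph from agent 0: 0 -> 4 -> 3 -> 1 -> 3
Step 2: A cycle is detected when we revisit agent 3
Step 3: The cycle is: 3 -> 1 -> 3
Step 4: Cycle length = 2

2


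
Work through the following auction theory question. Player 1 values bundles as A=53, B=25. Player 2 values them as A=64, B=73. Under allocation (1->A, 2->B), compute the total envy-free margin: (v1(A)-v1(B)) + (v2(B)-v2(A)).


Step 1: Player 1's margin = v1(A) - v1(B) = 53 - 25 = 28
Step 2: Player 2's margin = v2(B) - v2(A) = 73 - 64 = 9
Step 3: Total margin = 28 + 9 = 37

37


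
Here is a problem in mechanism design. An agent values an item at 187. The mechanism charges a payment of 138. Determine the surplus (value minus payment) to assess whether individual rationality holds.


Step 1: Surplus = value - payment = 187 - 138 = 49
Step 2: IR is satisfied (surplus >= 0)

49


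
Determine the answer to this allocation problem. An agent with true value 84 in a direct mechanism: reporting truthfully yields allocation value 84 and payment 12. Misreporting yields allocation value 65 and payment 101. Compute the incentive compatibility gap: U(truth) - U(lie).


Step 1: U(truth) = value - payment = 84 - 12 = 72
Step 2: U(lie) = allocation - payment = 65 - 101 = -36
Step 3: IC gap = 72 - (-36) = 108

108


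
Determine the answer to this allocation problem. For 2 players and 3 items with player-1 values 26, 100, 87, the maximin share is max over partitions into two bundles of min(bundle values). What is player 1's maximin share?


Step 1: Item values = 26, 100, 87
Step 2: Enumerate all 2-bundle partitions and take the smaller bundle:
  Partition 1: {26} vs {100,87} -> bundles 26, 187; min = 26
  Partition 2: {100} vs {26,87} -> bundles 100, 113; min = 100
  Partition 3: {87} vs {26,100} -> bundles 87, 126; min = 87
Step 3: MMS = max(26, 100, 87) = 100

100


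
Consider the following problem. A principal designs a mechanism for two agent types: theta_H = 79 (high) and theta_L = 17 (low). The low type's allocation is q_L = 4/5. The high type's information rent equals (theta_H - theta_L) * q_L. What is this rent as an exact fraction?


Step 1: theta_H - theta_L = 79 - 17 = 62
Step 2: Information rent = (theta_H - theta_L) * q_L
Step 3: = 62 * 4/5
Step 4: = 248/5

248/5


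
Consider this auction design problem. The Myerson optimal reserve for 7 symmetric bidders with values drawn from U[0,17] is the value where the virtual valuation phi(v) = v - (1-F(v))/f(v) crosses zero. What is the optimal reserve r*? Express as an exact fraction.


Step 1: For U[0,17], F(v) = v/17 and f(v) = 1/17
Step 2: phi(v) = v - (1 - v/17)/(1/17) = v - (17 - v) = 2v - 17
Step 3: Set phi(r*) = 0: 2r* - 17 = 0
Step 4: r* = 17/2 (the number of bidders n = 7 does not enter)

17/2


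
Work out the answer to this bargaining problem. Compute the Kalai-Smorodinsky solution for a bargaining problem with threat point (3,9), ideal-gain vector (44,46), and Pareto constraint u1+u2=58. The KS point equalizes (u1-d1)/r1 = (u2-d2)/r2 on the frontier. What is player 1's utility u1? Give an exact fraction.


Step 1: At the KS point, (u1-d1)/r1 = (u2-d2)/r2 = t and u1+u2 = 58
Step 2: u1 = d1 + r1*t and u2 = d2 + r2*t, so (d1 + r1*t) + (d2 + r2*t) = 58
Step 3: t = (58 - 3 - 9)/(44 + 46) = 46/90 = 23/45
Step 4: u1 = d1 + r1*t = 3 + 44 * 23/45 = 1147/45
Step 5: (Check: u2 = d2 + r2*t = 1463/45; u1+u2 = 1147/45 + 1463/45 = 58, on the frontier.)

1147/45


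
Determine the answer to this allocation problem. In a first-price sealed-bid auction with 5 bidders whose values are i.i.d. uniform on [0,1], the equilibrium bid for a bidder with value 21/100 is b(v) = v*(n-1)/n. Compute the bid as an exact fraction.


Step 1: The symmetric BNE bidding function is b(v) = v * (n-1) / n
Step 2: Substitute v = 21/100 and n = 5
Step 3: b = 21/100 * 4/5
Step 4: b = 21/125

21/125


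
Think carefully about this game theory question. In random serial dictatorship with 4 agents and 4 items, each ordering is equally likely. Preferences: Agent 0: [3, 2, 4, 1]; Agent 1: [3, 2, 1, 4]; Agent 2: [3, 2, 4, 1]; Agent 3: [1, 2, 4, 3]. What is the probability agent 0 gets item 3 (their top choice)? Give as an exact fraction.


Step 1: Agent 0 wants item 3
Step 2: There are 24 possible orderings of agents
Step 3: In 8 orderings, agent 0 gets item 3
Step 4: Probability = 8/24 = 1/3

1/3


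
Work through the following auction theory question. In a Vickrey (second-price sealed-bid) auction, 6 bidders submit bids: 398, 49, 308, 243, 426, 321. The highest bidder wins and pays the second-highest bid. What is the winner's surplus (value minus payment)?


Step 1: Sort bids in descending order: 426, 398, 321, 308, 243, 49
Step 2: The winning bid is the highest: 426
Step 3: The payment equals the second-highest bid: 398
Step 4: Surplus = winner's bid - payment = 426 - 398 = 28

28


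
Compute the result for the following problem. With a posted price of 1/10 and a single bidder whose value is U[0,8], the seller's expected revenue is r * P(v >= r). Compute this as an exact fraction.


Step 1: Posted price r = 1/10, value support [0,8]
Step 2: P(v >= r) = (8 - 1/10)/8 = 79/80
Step 3: Expected revenue = r * P(v >= r) = 1/10 * 79/80
Step 4: Revenue = 79/800

79/800


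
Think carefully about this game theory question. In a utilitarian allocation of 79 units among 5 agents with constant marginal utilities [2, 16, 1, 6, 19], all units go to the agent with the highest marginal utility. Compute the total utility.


Step 1: The marginal utilities are [2, 16, 1, 6, 19]
Step 2: The highest marginal utility is 19
Step 3: All 79 units go to that agent
Step 4: Total utility = 19 * 79 = 1501

1501


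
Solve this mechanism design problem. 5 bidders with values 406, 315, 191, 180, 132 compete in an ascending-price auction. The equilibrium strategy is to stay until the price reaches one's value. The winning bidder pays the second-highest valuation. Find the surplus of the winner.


Step 1: Identify the highest value: 406
Step 2: Identify the second-highest value: 315
Step 3: The final price = second-highest value = 315
Step 4: Surplus = 406 - 315 = 91

91


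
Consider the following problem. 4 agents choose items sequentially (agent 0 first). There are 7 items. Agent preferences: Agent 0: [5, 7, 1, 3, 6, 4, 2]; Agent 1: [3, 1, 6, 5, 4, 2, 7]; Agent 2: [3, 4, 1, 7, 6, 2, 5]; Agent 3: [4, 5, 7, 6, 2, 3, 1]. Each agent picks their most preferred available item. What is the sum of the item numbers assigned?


Step 1: Agent 0 picks item 5
Step 2: Agent 1 picks item 3
Step 3: Agent 2 picks item 4
Step 4: Agent 3 picks item 7
Step 5: Sum = 5 + 3 + 4 + 7 = 19

19


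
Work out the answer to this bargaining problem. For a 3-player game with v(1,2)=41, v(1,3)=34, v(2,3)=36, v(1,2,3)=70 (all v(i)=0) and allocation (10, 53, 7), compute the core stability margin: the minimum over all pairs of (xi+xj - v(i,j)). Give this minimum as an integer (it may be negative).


Step 1: Slack for coalition (1,2): x1+x2 - v12 = 63 - 41 = 22
Step 2: Slack for coalition (1,3): x1+x3 - v13 = 17 - 34 = -17
Step 3: Slack for coalition (2,3): x2+x3 - v23 = 60 - 36 = 24
Step 4: Minimum slack = min(22, -17, 24) = -17, attained by (1,3); coalition (1,3) can block (slack < 0), so the allocation is not in the core

-17


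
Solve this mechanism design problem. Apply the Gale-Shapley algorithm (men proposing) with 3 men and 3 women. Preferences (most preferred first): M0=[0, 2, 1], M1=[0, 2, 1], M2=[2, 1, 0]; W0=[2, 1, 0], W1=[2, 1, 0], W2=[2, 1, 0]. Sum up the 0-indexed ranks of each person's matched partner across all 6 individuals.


Step 1: Run Gale-Shapley (men propose, women hold best offer):
  M0 proposes to W0; she accepts
  M1 proposes to W0; she switches from M0
  M2 proposes to W2; she accepts
  M0 proposes to W2; rejected
  M0 proposes to W1; she accepts
Step 2: Final matching: W0-M1, W1-M0, W2-M2
Step 3: 0-indexed ranks (man's rank of his match, then woman's): 0 + 1 + 2 + 2 + 0 + 0
Step 4: Total rank sum = 5

5


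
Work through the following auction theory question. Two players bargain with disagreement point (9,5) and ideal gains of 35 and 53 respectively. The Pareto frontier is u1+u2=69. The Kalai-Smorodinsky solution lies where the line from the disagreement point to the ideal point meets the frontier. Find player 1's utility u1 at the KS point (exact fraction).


Step 1: At the KS point, (u1-d1)/r1 = (u2-d2)/r2 = t and u1+u2 = 69
Step 2: u1 = d1 + r1*t and u2 = d2 + r2*t, so (d1 + r1*t) + (d2 + r2*t) = 69
Step 3: t = (69 - 9 - 5)/(35 + 53) = 55/88 = 5/8
Step 4: u1 = d1 + r1*t = 9 + 35 * 5/8 = 247/8
Step 5: (Check: u2 = d2 + r2*t = 305/8; u1+u2 = 247/8 + 305/8 = 69, on the frontier.)

247/8


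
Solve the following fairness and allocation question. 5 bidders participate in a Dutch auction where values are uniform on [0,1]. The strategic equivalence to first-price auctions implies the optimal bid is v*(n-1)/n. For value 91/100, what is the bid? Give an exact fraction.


Step 1: Dutch auctions are strategically equivalent to first-price auctions
Step 2: The equilibrium bid is b(v) = v*(n-1)/n
Step 3: b = 91/100 * 4/5
Step 4: b = 91/125

91/125


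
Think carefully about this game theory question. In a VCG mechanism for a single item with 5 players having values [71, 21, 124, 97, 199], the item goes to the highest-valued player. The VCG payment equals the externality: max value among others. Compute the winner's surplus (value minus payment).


Step 1: The winner is the agent with the highest value: agent 4 with value 199
Step 2: Values of other agents: [71, 21, 124, 97]
Step 3: VCG payment = max of others' values = 124
Step 4: Surplus = 199 - 124 = 75

75


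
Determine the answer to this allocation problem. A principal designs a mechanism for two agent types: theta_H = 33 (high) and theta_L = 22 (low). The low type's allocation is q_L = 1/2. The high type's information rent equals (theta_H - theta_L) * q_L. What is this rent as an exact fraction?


Step 1: theta_H - theta_L = 33 - 22 = 11
Step 2: Information rent = (theta_H - theta_L) * q_L
Step 3: = 11 * 1/2
Step 4: = 11/2

11/2


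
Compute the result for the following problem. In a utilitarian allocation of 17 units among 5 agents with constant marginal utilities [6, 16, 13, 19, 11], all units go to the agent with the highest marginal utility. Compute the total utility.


Step 1: The marginal utilities are [6, 16, 13, 19, 11]
Step 2: The highest marginal utility is 19
Step 3: All 17 units go to that agent
Step 4: Total utility = 19 * 17 = 323

323


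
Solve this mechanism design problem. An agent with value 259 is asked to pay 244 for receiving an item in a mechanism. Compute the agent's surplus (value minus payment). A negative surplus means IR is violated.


Step 1: Surplus = value - payment = 259 - 244 = 15
Step 2: IR is satisfied (surplus >= 0)

15


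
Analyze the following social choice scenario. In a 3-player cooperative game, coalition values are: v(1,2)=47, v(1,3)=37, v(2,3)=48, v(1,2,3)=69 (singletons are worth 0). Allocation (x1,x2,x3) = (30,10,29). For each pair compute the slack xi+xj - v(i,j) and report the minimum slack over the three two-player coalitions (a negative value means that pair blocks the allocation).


Step 1: Slack for coalition (1,2): x1+x2 - v12 = 40 - 47 = -7
Step 2: Slack for coalition (1,3): x1+x3 - v13 = 59 - 37 = 22
Step 3: Slack for coalition (2,3): x2+x3 - v23 = 39 - 48 = -9
Step 4: Minimum slack = min(-7, 22, -9) = -9, attained by (2,3); coalition (2,3) can block (slack < 0), so the allocation is not in the core

-9


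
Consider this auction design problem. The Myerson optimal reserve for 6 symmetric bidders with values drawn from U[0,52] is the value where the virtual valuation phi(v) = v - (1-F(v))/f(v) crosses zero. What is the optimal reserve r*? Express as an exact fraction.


Step 1: For U[0,52], F(v) = v/52 and f(v) = 1/52
Step 2: phi(v) = v - (1 - v/52)/(1/52) = v - (52 - v) = 2v - 52
Step 3: Set phi(r*) = 0: 2r* - 52 = 0
Step 4: r* = 52/2 = 26 (the number of bidders n = 6 does not enter)

26


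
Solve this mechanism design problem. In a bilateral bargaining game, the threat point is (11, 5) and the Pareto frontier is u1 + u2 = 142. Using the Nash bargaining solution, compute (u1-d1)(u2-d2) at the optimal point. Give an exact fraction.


Step 1: The Nash solution splits surplus symmetrically above the disagreement point
Step 2: u1 = (total + d1 - d2)/2 = (142 + 11 - 5)/2 = 74
Step 3: u2 = (total - d1 + d2)/2 = (142 - 11 + 5)/2 = 68
Step 4: Nash product = (74 - 11) * (68 - 5)
Step 5: = 63 * 63 = 3969

3969


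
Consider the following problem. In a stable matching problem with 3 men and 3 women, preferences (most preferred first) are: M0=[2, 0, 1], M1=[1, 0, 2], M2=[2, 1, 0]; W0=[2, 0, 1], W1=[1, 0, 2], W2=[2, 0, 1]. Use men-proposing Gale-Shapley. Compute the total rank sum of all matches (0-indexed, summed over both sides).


Step 1: Run Gale-Shapley (men propose, women hold best offer):
  M0 proposes to W2; she accepts
  M1 proposes to W1; she accepts
  M2 proposes to W2; she switches from M0
  M0 proposes to W0; she accepts
Step 2: Final matching: W0-M0, W1-M1, W2-M2
Step 3: 0-indexed ranks (man's rank of his match, then woman's): 1 + 1 + 0 + 0 + 0 + 0
Step 4: Total rank sum = 2

2


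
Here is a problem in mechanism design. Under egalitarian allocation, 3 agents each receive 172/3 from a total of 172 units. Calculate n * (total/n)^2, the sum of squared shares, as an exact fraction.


Step 1: Each agent's share = 172/3
Step 2: Square of each share = (172/3)^2 = 29584/9
Step 3: Sum of squares = 3 * 29584/9 = 29584/3

29584/3


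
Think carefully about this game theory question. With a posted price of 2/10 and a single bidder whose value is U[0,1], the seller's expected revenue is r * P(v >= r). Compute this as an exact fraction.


Step 1: Posted price r = 1/5, value support [0,1]
Step 2: P(v >= r) = (1 - 1/5)/1 = 4/5
Step 3: Expected revenue = r * P(v >= r) = 1/5 * 4/5
Step 4: Revenue = 4/25

4/25


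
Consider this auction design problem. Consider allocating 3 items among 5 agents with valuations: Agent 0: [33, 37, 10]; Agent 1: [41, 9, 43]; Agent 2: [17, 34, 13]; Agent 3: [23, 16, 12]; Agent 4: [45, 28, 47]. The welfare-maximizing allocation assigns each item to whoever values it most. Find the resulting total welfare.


Step 1: For each item, find the maximum value among all agents.
Step 2: Item 0 -> Agent 4 (value 45)
Step 3: Item 1 -> Agent 0 (value 37)
Step 4: Item 2 -> Agent 4 (value 47)
Step 5: Total welfare = 45 + 37 + 47 = 129

129


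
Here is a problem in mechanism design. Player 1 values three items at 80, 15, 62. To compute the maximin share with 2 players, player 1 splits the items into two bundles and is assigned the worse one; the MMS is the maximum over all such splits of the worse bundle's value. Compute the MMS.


Step 1: Item values = 80, 15, 62
Step 2: Enumerate all 2-bundle partitions and take the smaller bundle:
  Partition 1: {80} vs {15,62} -> bundles 80, 77; min = 77
  Partition 2: {15} vs {80,62} -> bundles 15, 142; min = 15
  Partition 3: {62} vs {80,15} -> bundles 62, 95; min = 62
Step 3: MMS = max(77, 15, 62) = 77

77


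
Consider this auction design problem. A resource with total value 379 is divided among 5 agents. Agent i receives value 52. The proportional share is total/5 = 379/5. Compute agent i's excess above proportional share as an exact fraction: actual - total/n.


Step 1: Proportional share = 379/5
Step 2: Agent's actual allocation = 52
Step 3: Excess = 52 - 379/5 = -119/5

-119/5


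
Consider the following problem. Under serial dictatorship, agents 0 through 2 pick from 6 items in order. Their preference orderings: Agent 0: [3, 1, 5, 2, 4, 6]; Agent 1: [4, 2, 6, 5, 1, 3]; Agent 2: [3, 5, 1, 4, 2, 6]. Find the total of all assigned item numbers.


Step 1: Agent 0 picks item 3
Step 2: Agent 1 picks item 4
Step 3: Agent 2 picks item 5
Step 4: Sum = 3 + 4 + 5 = 12

12


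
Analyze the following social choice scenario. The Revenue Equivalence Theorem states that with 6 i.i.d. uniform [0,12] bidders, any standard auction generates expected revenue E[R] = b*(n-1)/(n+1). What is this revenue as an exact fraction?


Step 1: By Revenue Equivalence, expected revenue = b*(n-1)/(n+1)
Step 2: Substituting n = 6, b = 12
Step 3: Revenue = 12*(6-1)/(6+1) = 12*5/7
Step 4: Revenue = 60/7

60/7


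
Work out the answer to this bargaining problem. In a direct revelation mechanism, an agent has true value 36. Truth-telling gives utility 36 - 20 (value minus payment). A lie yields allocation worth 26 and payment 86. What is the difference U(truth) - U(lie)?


Step 1: U(truth) = value - payment = 36 - 20 = 16
Step 2: U(lie) = allocation - payment = 26 - 86 = -60
Step 3: IC gap = 16 - (-60) = 76

76


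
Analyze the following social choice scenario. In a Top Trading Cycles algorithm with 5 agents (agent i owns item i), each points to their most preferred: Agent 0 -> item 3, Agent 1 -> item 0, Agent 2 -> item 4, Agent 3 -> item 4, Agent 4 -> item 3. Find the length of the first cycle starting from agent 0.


Step 1: Trace the pointer graph from agent 0: 0 -> 3 -> 4 -> 3
Step 2: A cycle is detected when we revisit agent 3
Step 3: The cycle is: 3 -> 4 -> 3
Step 4: Cycle length = 2

2


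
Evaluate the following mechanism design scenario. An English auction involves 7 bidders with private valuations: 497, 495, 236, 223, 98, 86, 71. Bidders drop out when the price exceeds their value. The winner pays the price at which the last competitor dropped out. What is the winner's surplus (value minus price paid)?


Step 1: Identify the highest value: 497
Step 2: Identify the second-highest value: 495
Step 3: The final price = second-highest value = 495
Step 4: Surplus = 497 - 495 = 2

2


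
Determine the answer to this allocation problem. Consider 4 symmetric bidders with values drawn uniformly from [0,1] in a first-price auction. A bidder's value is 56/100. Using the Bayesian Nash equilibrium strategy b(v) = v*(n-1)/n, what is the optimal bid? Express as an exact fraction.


Step 1: The symmetric BNE bidding function is b(v) = v * (n-1) / n
Step 2: Substitute v = 14/25 and n = 4
Step 3: b = 14/25 * 3/4
Step 4: b = 21/50

21/50


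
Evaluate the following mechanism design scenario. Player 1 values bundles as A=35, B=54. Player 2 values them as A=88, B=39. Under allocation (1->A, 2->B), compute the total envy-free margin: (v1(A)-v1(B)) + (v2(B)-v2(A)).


Step 1: Player 1's margin = v1(A) - v1(B) = 35 - 54 = -19
Step 2: Player 2's margin = v2(B) - v2(A) = 39 - 88 = -49
Step 3: Total margin = -19 + -49 = -68

-68


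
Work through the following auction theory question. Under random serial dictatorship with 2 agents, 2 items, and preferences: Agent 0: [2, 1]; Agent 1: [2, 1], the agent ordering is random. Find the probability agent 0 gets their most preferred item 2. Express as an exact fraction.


Step 1: Agent 0 wants item 2
Step 2: There are 2 possible orderings of agents
Step 3: In 1 orderings, agent 0 gets item 2
Step 4: Probability = 1/2

1/2
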